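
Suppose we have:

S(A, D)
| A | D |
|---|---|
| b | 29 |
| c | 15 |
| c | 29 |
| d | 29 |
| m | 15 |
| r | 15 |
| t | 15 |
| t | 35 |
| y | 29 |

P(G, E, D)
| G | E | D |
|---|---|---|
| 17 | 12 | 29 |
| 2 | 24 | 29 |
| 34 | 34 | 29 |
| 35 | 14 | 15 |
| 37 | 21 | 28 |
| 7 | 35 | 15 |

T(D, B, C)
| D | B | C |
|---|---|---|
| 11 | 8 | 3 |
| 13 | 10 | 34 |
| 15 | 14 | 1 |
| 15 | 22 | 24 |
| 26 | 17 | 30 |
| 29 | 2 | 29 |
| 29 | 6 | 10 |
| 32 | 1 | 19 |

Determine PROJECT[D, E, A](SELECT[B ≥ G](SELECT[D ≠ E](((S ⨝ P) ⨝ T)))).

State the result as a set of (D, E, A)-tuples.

{(15, 35, c), (15, 35, m), (15, 35, r), (15, 35, t), (29, 24, b), (29, 24, c), (29, 24, d), (29, 24, y)}

S ⋈ P (natural join on D): {(b, 29, 17, 12), (b, 29, 2, 24), (b, 29, 34, 34), (c, 15, 35, 14), (c, 15, 7, 35), (c, 29, 17, 12), (c, 29, 2, 24), (c, 29, 34, 34), (d, 29, 17, 12), (d, 29, 2, 24), (d, 29, 34, 34), (m, 15, 35, 14), (m, 15, 7, 35), (r, 15, 35, 14), (r, 15, 7, 35), (t, 15, 35, 14), (t, 15, 7, 35), (y, 29, 17, 12), (y, 29, 2, 24), (y, 29, 34, 34)}
(S ⨝ P) ⋈ T (natural join on D): {(b, 29, 17, 12, 2, 29), (b, 29, 17, 12, 6, 10), (b, 29, 2, 24, 2, 29), (b, 29, 2, 24, 6, 10), (b, 29, 34, 34, 2, 29), (b, 29, 34, 34, 6, 10), (c, 15, 35, 14, 14, 1), (c, 15, 35, 14, 22, 24), (c, 15, 7, 35, 14, 1), (c, 15, 7, 35, 22, 24), (c, 29, 17, 12, 2, 29), (c, 29, 17, 12, 6, 10), (c, 29, 2, 24, 2, 29), (c, 29, 2, 24, 6, 10), (c, 29, 34, 34, 2, 29), (c, 29, 34, 34, 6, 10), (d, 29, 17, 12, 2, 29), (d, 29, 17, 12, 6, 10), (d, 29, 2, 24, 2, 29), (d, 29, 2, 24, 6, 10), (d, 29, 34, 34, 2, 29), (d, 29, 34, 34, 6, 10), (m, 15, 35, 14, 14, 1), (m, 15, 35, 14, 22, 24), (m, 15, 7, 35, 14, 1), (m, 15, 7, 35, 22, 24), (r, 15, 35, 14, 14, 1), (r, 15, 35, 14, 22, 24), (r, 15, 7, 35, 14, 1), (r, 15, 7, 35, 22, 24), (t, 15, 35, 14, 14, 1), (t, 15, 35, 14, 22, 24), (t, 15, 7, 35, 14, 1), (t, 15, 7, 35, 22, 24), (y, 29, 17, 12, 2, 29), (y, 29, 17, 12, 6, 10), (y, 29, 2, 24, 2, 29), (y, 29, 2, 24, 6, 10), (y, 29, 34, 34, 2, 29), (y, 29, 34, 34, 6, 10)}
Filtering on D ≠ E leaves {(b, 29, 17, 12, 2, 29), (b, 29, 17, 12, 6, 10), (b, 29, 2, 24, 2, 29), (b, 29, 2, 24, 6, 10), (b, 29, 34, 34, 2, 29), (b, 29, 34, 34, 6, 10), (c, 15, 35, 14, 14, 1), (c, 15, 35, 14, 22, 24), (c, 15, 7, 35, 14, 1), (c, 15, 7, 35, 22, 24), (c, 29, 17, 12, 2, 29), (c, 29, 17, 12, 6, 10), (c, 29, 2, 24, 2, 29), (c, 29, 2, 24, 6, 10), (c, 29, 34, 34, 2, 29), (c, 29, 34, 34, 6, 10), (d, 29, 17, 12, 2, 29), (d, 29, 17, 12, 6, 10), (d, 29, 2, 24, 2, 29), (d, 29, 2, 24, 6, 10), (d, 29, 34, 34, 2, 29), (d, 29, 34, 34, 6, 10), (m, 15, 35, 14, 14, 1), (m, 15, 35, 14, 22, 24), (m, 15, 7, 35, 14, 1), (m, 15, 7, 35, 22, 24), (r, 15, 35, 14, 14, 1), (r, 15, 35, 14, 22, 24), (r, 15, 7, 35, 14, 1), (r, 15, 7, 35, 22, 24), (t, 15, 35, 14, 14, 1), (t, 15, 35, 14, 22, 24), (t, 15, 7, 35, 14, 1), (t, 15, 7, 35, 22, 24), (y, 29, 17, 12, 2, 29), (y, 29, 17, 12, 6, 10), (y, 29, 2, 24, 2, 29), (y, 29, 2, 24, 6, 10), (y, 29, 34, 34, 2, 29), (y, 29, 34, 34, 6, 10)}.
Filtering on B ≥ G leaves {(b, 29, 2, 24, 2, 29), (b, 29, 2, 24, 6, 10), (c, 15, 7, 35, 14, 1), (c, 15, 7, 35, 22, 24), (c, 29, 2, 24, 2, 29), (c, 29, 2, 24, 6, 10), (d, 29, 2, 24, 2, 29), (d, 29, 2, 24, 6, 10), (m, 15, 7, 35, 14, 1), (m, 15, 7, 35, 22, 24), (r, 15, 7, 35, 14, 1), (r, 15, 7, 35, 22, 24), (t, 15, 7, 35, 14, 1), (t, 15, 7, 35, 22, 24), (y, 29, 2, 24, 2, 29), (y, 29, 2, 24, 6, 10)}.
π_{D, E, A} gives {(15, 35, c), (15, 35, m), (15, 35, r), (15, 35, t), (29, 24, b), (29, 24, c), (29, 24, d), (29, 24, y)} (8 duplicate(s) eliminated).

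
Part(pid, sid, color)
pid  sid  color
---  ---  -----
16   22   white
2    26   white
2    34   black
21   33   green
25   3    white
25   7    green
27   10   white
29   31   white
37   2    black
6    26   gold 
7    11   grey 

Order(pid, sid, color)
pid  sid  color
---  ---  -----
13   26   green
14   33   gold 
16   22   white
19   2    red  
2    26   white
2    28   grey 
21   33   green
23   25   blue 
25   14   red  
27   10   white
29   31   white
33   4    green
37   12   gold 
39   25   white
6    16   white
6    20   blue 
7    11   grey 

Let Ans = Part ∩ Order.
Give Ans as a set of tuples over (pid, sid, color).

{(16, 22, white), (2, 26, white), (21, 33, green), (27, 10, white), (29, 31, white), (7, 11, grey)}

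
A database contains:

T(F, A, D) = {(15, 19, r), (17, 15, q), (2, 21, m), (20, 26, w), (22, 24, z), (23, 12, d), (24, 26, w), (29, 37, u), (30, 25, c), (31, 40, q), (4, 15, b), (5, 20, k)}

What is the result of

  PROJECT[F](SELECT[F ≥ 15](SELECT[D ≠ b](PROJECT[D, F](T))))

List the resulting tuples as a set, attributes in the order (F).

{15, 17, 20, 22, 23, 24, 29, 30, 31}

Projecting to D, F: {(b, 4), (c, 30), (d, 23), (k, 5), (m, 2), (q, 17), (q, 31), (r, 15), (u, 29), (w, 20), (w, 24), (z, 22)}
Selection D ≠ b: {(c, 30), (d, 23), (k, 5), (m, 2), (q, 17), (q, 31), (r, 15), (u, 29), (w, 20), (w, 24), (z, 22)}
Selection F ≥ 15: {(c, 30), (d, 23), (q, 17), (q, 31), (r, 15), (u, 29), (w, 20), (w, 24), (z, 22)}
Projecting to F: {15, 17, 20, 22, 23, 24, 29, 30, 31}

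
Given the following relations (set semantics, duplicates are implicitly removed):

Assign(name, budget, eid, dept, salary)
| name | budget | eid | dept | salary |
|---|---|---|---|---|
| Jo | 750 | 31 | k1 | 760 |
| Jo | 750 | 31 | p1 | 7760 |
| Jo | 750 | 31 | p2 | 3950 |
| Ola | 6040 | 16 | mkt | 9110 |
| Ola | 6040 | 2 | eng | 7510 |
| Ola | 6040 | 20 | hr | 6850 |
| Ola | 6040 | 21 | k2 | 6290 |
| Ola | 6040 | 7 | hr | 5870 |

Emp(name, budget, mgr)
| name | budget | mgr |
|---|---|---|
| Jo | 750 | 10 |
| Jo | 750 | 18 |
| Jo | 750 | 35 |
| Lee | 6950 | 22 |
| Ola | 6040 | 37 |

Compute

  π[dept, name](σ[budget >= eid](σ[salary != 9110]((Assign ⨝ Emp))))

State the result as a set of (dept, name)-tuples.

Joining Assign and Emp on name, budget yields {(Jo, 750, 31, k1, 760, 10), (Jo, 750, 31, k1, 760, 18), (Jo, 750, 31, k1, 760, 35), (Jo, 750, 31, p1, 7760, 10), (Jo, 750, 31, p1, 7760, 18), (Jo, 750, 31, p1, 7760, 35), (Jo, 750, 31, p2, 3950, 10), (Jo, 750, 31, p2, 3950, 18), (Jo, 750, 31, p2, 3950, 35), (Ola, 6040, 16, mkt, 9110, 37), (Ola, 6040, 2, eng, 7510, 37), (Ola, 6040, 20, hr, 6850, 37), (Ola, 6040, 21, k2, 6290, 37), (Ola, 6040, 7, hr, 5870, 37)}.
σ[salary != 9110]: keep tuples satisfying salary != 9110 → {(Jo, 750, 31, k1, 760, 10), (Jo, 750, 31, k1, 760, 18), (Jo, 750, 31, k1, 760, 35), (Jo, 750, 31, p1, 7760, 10), (Jo, 750, 31, p1, 7760, 18), (Jo, 750, 31, p1, 7760, 35), (Jo, 750, 31, p2, 3950, 10), (Jo, 750, 31, p2, 3950, 18), (Jo, 750, 31, p2, 3950, 35), (Ola, 6040, 2, eng, 7510, 37), (Ola, 6040, 20, hr, 6850, 37), (Ola, 6040, 21, k2, 6290, 37), (Ola, 6040, 7, hr, 5870, 37)}
σ[budget >= eid]: keep tuples satisfying budget >= eid → {(Jo, 750, 31, k1, 760, 10), (Jo, 750, 31, k1, 760, 18), (Jo, 750, 31, k1, 760, 35), (Jo, 750, 31, p1, 7760, 10), (Jo, 750, 31, p1, 7760, 18), (Jo, 750, 31, p1, 7760, 35), (Jo, 750, 31, p2, 3950, 10), (Jo, 750, 31, p2, 3950, 18), (Jo, 750, 31, p2, 3950, 35), (Ola, 6040, 2, eng, 7510, 37), (Ola, 6040, 20, hr, 6850, 37), (Ola, 6040, 21, k2, 6290, 37), (Ola, 6040, 7, hr, 5870, 37)}
π_{dept, name} gives {(eng, Ola), (hr, Ola), (k1, Jo), (k2, Ola), (p1, Jo), (p2, Jo)} (7 duplicate(s) eliminated).

{(eng, Ola), (hr, Ola), (k1, Jo), (k2, Ola), (p1, Jo), (p2, Jo)}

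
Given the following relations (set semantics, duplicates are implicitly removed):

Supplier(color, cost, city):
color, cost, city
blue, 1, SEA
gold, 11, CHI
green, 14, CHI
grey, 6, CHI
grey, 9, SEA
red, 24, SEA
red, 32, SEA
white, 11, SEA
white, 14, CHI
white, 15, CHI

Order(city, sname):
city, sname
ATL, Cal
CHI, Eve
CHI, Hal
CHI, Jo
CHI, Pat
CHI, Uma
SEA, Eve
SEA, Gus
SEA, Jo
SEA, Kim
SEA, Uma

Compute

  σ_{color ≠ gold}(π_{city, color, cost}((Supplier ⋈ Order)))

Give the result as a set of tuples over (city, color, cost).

Natural join on city: {(blue, 1, SEA, Eve), (blue, 1, SEA, Gus), (blue, 1, SEA, Jo), (blue, 1, SEA, Kim), (blue, 1, SEA, Uma), (gold, 11, CHI, Eve), (gold, 11, CHI, Hal), (gold, 11, CHI, Jo), (gold, 11, CHI, Pat), (gold, 11, CHI, Uma), (green, 14, CHI, Eve), (green, 14, CHI, Hal), (green, 14, CHI, Jo), (green, 14, CHI, Pat), (green, 14, CHI, Uma), (grey, 6, CHI, Eve), (grey, 6, CHI, Hal), (grey, 6, CHI, Jo), (grey, 6, CHI, Pat), (grey, 6, CHI, Uma), (grey, 9, SEA, Eve), (grey, 9, SEA, Gus), (grey, 9, SEA, Jo), (grey, 9, SEA, Kim), (grey, 9, SEA, Uma), (red, 24, SEA, Eve), (red, 24, SEA, Gus), (red, 24, SEA, Jo), (red, 24, SEA, Kim), (red, 24, SEA, Uma), (red, 32, SEA, Eve), (red, 32, SEA, Gus), (red, 32, SEA, Jo), (red, 32, SEA, Kim), (red, 32, SEA, Uma), (white, 11, SEA, Eve), (white, 11, SEA, Gus), (white, 11, SEA, Jo), (white, 11, SEA, Kim), (white, 11, SEA, Uma), (white, 14, CHI, Eve), (white, 14, CHI, Hal), (white, 14, CHI, Jo), (white, 14, CHI, Pat), (white, 14, CHI, Uma), (white, 15, CHI, Eve), (white, 15, CHI, Hal), (white, 15, CHI, Jo), (white, 15, CHI, Pat), (white, 15, CHI, Uma)}
Projecting to city, color, cost (40 duplicate(s) eliminated): {(CHI, gold, 11), (CHI, green, 14), (CHI, grey, 6), (CHI, white, 14), (CHI, white, 15), (SEA, blue, 1), (SEA, grey, 9), (SEA, red, 24), (SEA, red, 32), (SEA, white, 11)}
Selection color ≠ gold: {(CHI, green, 14), (CHI, grey, 6), (CHI, white, 14), (CHI, white, 15), (SEA, blue, 1), (SEA, grey, 9), (SEA, red, 24), (SEA, red, 32), (SEA, white, 11)}

{(CHI, green, 14), (CHI, grey, 6), (CHI, white, 14), (CHI, white, 15), (SEA, blue, 1), (SEA, grey, 9), (SEA, red, 24), (SEA, red, 32), (SEA, white, 11)}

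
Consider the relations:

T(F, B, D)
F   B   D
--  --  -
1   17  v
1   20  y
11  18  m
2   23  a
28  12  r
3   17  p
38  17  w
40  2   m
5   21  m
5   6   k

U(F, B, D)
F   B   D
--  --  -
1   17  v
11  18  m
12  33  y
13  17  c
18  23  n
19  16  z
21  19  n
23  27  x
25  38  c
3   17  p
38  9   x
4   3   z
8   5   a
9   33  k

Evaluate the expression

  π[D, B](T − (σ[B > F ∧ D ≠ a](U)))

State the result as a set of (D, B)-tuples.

Apply σ_{B > F ∧ D ≠ a}; surviving tuples: {(1, 17, v), (11, 18, m), (12, 33, y), (13, 17, c), (18, 23, n), (23, 27, x), (25, 38, c), (3, 17, p), (9, 33, k)}
Taking the difference: {(1, 20, y), (2, 23, a), (28, 12, r), (38, 17, w), (40, 2, m), (5, 21, m), (5, 6, k)}
π[D, B]: project onto (D, B) → {(a, 23), (k, 6), (m, 2), (m, 21), (r, 12), (w, 17), (y, 20)}

{(a, 23), (k, 6), (m, 2), (m, 21), (r, 12), (w, 17), (y, 20)}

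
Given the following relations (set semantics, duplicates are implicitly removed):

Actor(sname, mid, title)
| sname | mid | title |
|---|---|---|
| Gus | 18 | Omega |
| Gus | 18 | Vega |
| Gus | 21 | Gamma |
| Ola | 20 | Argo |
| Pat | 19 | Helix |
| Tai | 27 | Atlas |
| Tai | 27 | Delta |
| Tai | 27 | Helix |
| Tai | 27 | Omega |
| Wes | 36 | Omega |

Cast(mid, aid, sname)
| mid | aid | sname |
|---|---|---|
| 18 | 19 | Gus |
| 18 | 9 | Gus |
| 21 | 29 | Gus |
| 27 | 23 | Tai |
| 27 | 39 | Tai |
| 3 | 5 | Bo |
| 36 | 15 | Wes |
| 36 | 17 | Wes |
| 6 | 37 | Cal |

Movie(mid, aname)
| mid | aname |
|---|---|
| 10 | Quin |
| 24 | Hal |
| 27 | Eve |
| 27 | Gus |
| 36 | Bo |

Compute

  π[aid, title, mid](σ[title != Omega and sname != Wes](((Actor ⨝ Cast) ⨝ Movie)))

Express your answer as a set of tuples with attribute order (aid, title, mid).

{(23, Atlas, 27), (23, Delta, 27), (23, Helix, 27), (39, Atlas, 27), (39, Delta, 27), (39, Helix, 27)}

Actor ⋈ Cast (natural join on sname, mid): {(Gus, 18, Omega, 19), (Gus, 18, Omega, 9), (Gus, 18, Vega, 19), (Gus, 18, Vega, 9), (Gus, 21, Gamma, 29), (Tai, 27, Atlas, 23), (Tai, 27, Atlas, 39), (Tai, 27, Delta, 23), (Tai, 27, Delta, 39), (Tai, 27, Helix, 23), (Tai, 27, Helix, 39), (Tai, 27, Omega, 23), (Tai, 27, Omega, 39), (Wes, 36, Omega, 15), (Wes, 36, Omega, 17)}
(Actor ⨝ Cast) ⋈ Movie (natural join on mid): {(Tai, 27, Atlas, 23, Eve), (Tai, 27, Atlas, 23, Gus), (Tai, 27, Atlas, 39, Eve), (Tai, 27, Atlas, 39, Gus), (Tai, 27, Delta, 23, Eve), (Tai, 27, Delta, 23, Gus), (Tai, 27, Delta, 39, Eve), (Tai, 27, Delta, 39, Gus), (Tai, 27, Helix, 23, Eve), (Tai, 27, Helix, 23, Gus), (Tai, 27, Helix, 39, Eve), (Tai, 27, Helix, 39, Gus), (Tai, 27, Omega, 23, Eve), (Tai, 27, Omega, 23, Gus), (Tai, 27, Omega, 39, Eve), (Tai, 27, Omega, 39, Gus), (Wes, 36, Omega, 15, Bo), (Wes, 36, Omega, 17, Bo)}
Selection title != Omega and sname != Wes: {(Tai, 27, Atlas, 23, Eve), (Tai, 27, Atlas, 23, Gus), (Tai, 27, Atlas, 39, Eve), (Tai, 27, Atlas, 39, Gus), (Tai, 27, Delta, 23, Eve), (Tai, 27, Delta, 23, Gus), (Tai, 27, Delta, 39, Eve), (Tai, 27, Delta, 39, Gus), (Tai, 27, Helix, 23, Eve), (Tai, 27, Helix, 23, Gus), (Tai, 27, Helix, 39, Eve), (Tai, 27, Helix, 39, Gus)}
Projecting to aid, title, mid (6 duplicate(s) eliminated): {(23, Atlas, 27), (23, Delta, 27), (23, Helix, 27), (39, Atlas, 27), (39, Delta, 27), (39, Helix, 27)}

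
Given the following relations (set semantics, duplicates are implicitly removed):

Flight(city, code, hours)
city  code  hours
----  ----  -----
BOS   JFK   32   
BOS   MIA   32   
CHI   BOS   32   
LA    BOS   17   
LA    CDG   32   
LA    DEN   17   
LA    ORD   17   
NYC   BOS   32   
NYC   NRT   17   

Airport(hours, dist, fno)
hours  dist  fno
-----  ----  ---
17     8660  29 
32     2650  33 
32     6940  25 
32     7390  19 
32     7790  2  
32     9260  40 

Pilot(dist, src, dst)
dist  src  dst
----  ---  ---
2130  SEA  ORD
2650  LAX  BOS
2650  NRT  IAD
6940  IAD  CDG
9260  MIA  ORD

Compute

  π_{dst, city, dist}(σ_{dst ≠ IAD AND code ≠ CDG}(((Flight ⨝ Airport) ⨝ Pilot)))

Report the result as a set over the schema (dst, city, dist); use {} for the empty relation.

Joining Flight and Airport on hours yields {(BOS, JFK, 32, 2650, 33), (BOS, JFK, 32, 6940, 25), (BOS, JFK, 32, 7390, 19), (BOS, JFK, 32, 7790, 2), (BOS, JFK, 32, 9260, 40), (BOS, MIA, 32, 2650, 33), (BOS, MIA, 32, 6940, 25), (BOS, MIA, 32, 7390, 19), (BOS, MIA, 32, 7790, 2), (BOS, MIA, 32, 9260, 40), (CHI, BOS, 32, 2650, 33), (CHI, BOS, 32, 6940, 25), (CHI, BOS, 32, 7390, 19), (CHI, BOS, 32, 7790, 2), (CHI, BOS, 32, 9260, 40), (LA, BOS, 17, 8660, 29), (LA, CDG, 32, 2650, 33), (LA, CDG, 32, 6940, 25), (LA, CDG, 32, 7390, 19), (LA, CDG, 32, 7790, 2), (LA, CDG, 32, 9260, 40), (LA, DEN, 17, 8660, 29), (LA, ORD, 17, 8660, 29), (NYC, BOS, 32, 2650, 33), (NYC, BOS, 32, 6940, 25), (NYC, BOS, 32, 7390, 19), (NYC, BOS, 32, 7790, 2), (NYC, BOS, 32, 9260, 40), (NYC, NRT, 17, 8660, 29)}.
Joining (Flight ⨝ Airport) and Pilot on dist yields {(BOS, JFK, 32, 2650, 33, LAX, BOS), (BOS, JFK, 32, 2650, 33, NRT, IAD), (BOS, JFK, 32, 6940, 25, IAD, CDG), (BOS, JFK, 32, 9260, 40, MIA, ORD), (BOS, MIA, 32, 2650, 33, LAX, BOS), (BOS, MIA, 32, 2650, 33, NRT, IAD), (BOS, MIA, 32, 6940, 25, IAD, CDG), (BOS, MIA, 32, 9260, 40, MIA, ORD), (CHI, BOS, 32, 2650, 33, LAX, BOS), (CHI, BOS, 32, 2650, 33, NRT, IAD), (CHI, BOS, 32, 6940, 25, IAD, CDG), (CHI, BOS, 32, 9260, 40, MIA, ORD), (LA, CDG, 32, 2650, 33, LAX, BOS), (LA, CDG, 32, 2650, 33, NRT, IAD), (LA, CDG, 32, 6940, 25, IAD, CDG), (LA, CDG, 32, 9260, 40, MIA, ORD), (NYC, BOS, 32, 2650, 33, LAX, BOS), (NYC, BOS, 32, 2650, 33, NRT, IAD), (NYC, BOS, 32, 6940, 25, IAD, CDG), (NYC, BOS, 32, 9260, 40, MIA, ORD)}.
σ[dst ≠ IAD AND code ≠ CDG]: keep tuples satisfying dst ≠ IAD AND code ≠ CDG → {(BOS, JFK, 32, 2650, 33, LAX, BOS), (BOS, JFK, 32, 6940, 25, IAD, CDG), (BOS, JFK, 32, 9260, 40, MIA, ORD), (BOS, MIA, 32, 2650, 33, LAX, BOS), (BOS, MIA, 32, 6940, 25, IAD, CDG), (BOS, MIA, 32, 9260, 40, MIA, ORD), (CHI, BOS, 32, 2650, 33, LAX, BOS), (CHI, BOS, 32, 6940, 25, IAD, CDG), (CHI, BOS, 32, 9260, 40, MIA, ORD), (NYC, BOS, 32, 2650, 33, LAX, BOS), (NYC, BOS, 32, 6940, 25, IAD, CDG), (NYC, BOS, 32, 9260, 40, MIA, ORD)}
Keep only column(s) dst, city, dist (3 duplicate(s) eliminated): {(BOS, BOS, 2650), (BOS, CHI, 2650), (BOS, NYC, 2650), (CDG, BOS, 6940), (CDG, CHI, 6940), (CDG, NYC, 6940), (ORD, BOS, 9260), (ORD, CHI, 9260), (ORD, NYC, 9260)}

{(BOS, BOS, 2650), (BOS, CHI, 2650), (BOS, NYC, 2650), (CDG, BOS, 6940), (CDG, CHI, 6940), (CDG, NYC, 6940), (ORD, BOS, 9260), (ORD, CHI, 9260), (ORD, NYC, 9260)}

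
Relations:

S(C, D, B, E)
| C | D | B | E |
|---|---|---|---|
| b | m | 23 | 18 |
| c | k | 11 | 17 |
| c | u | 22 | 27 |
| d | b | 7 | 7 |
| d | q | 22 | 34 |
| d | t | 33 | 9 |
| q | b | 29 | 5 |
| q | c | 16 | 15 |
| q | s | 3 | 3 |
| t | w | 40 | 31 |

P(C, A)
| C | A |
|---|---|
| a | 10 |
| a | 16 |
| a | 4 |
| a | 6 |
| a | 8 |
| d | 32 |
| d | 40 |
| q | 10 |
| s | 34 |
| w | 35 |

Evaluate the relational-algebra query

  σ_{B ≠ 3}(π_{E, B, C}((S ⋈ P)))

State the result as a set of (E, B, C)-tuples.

Natural join on C: {(d, b, 7, 7, 32), (d, b, 7, 7, 40), (d, q, 22, 34, 32), (d, q, 22, 34, 40), (d, t, 33, 9, 32), (d, t, 33, 9, 40), (q, b, 29, 5, 10), (q, c, 16, 15, 10), (q, s, 3, 3, 10)}
Projecting to E, B, C (3 duplicate(s) eliminated): {(15, 16, q), (3, 3, q), (34, 22, d), (5, 29, q), (7, 7, d), (9, 33, d)}
Filtering on B ≠ 3 leaves {(15, 16, q), (34, 22, d), (5, 29, q), (7, 7, d), (9, 33, d)}.

{(15, 16, q), (34, 22, d), (5, 29, q), (7, 7, d), (9, 33, d)}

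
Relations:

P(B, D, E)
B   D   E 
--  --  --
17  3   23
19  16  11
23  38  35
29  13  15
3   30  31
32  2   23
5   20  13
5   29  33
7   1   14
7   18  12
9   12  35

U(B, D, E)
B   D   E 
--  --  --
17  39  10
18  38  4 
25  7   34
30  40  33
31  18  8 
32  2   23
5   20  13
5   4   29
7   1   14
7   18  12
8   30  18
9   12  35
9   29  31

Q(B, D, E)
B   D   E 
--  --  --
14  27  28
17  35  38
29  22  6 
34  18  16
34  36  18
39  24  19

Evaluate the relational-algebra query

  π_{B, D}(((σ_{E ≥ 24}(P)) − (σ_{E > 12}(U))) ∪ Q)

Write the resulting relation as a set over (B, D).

σ[E ≥ 24]: keep tuples satisfying E ≥ 24 → {(23, 38, 35), (3, 30, 31), (5, 29, 33), (9, 12, 35)}
σ[E > 12]: keep tuples satisfying E > 12 → {(25, 7, 34), (30, 40, 33), (32, 2, 23), (5, 20, 13), (5, 4, 29), (7, 1, 14), (8, 30, 18), (9, 12, 35), (9, 29, 31)}
Set difference of the two operands is {(23, 38, 35), (3, 30, 31), (5, 29, 33)}.
Set union of the two operands is {(14, 27, 28), (17, 35, 38), (23, 38, 35), (29, 22, 6), (3, 30, 31), (34, 18, 16), (34, 36, 18), (39, 24, 19), (5, 29, 33)}.
Projecting to B, D: {(14, 27), (17, 35), (23, 38), (29, 22), (3, 30), (34, 18), (34, 36), (39, 24), (5, 29)}

{(14, 27), (17, 35), (23, 38), (29, 22), (3, 30), (34, 18), (34, 36), (39, 24), (5, 29)}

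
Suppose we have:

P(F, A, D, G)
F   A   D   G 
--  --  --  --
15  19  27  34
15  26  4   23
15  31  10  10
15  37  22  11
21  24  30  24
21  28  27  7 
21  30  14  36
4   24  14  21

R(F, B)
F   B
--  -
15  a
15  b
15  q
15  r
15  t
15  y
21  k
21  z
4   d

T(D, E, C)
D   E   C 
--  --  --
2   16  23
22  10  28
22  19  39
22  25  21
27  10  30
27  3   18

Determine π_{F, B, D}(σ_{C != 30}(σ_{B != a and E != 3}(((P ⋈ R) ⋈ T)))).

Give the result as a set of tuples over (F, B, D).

Joining P and R on F yields {(15, 19, 27, 34, a), (15, 19, 27, 34, b), (15, 19, 27, 34, q), (15, 19, 27, 34, r), (15, 19, 27, 34, t), (15, 19, 27, 34, y), (15, 26, 4, 23, a), (15, 26, 4, 23, b), (15, 26, 4, 23, q), (15, 26, 4, 23, r), (15, 26, 4, 23, t), (15, 26, 4, 23, y), (15, 31, 10, 10, a), (15, 31, 10, 10, b), (15, 31, 10, 10, q), (15, 31, 10, 10, r), (15, 31, 10, 10, t), (15, 31, 10, 10, y), (15, 37, 22, 11, a), (15, 37, 22, 11, b), (15, 37, 22, 11, q), (15, 37, 22, 11, r), (15, 37, 22, 11, t), (15, 37, 22, 11, y), (21, 24, 30, 24, k), (21, 24, 30, 24, z), (21, 28, 27, 7, k), (21, 28, 27, 7, z), (21, 30, 14, 36, k), (21, 30, 14, 36, z), (4, 24, 14, 21, d)}.
Joining (P ⋈ R) and T on D yields {(15, 19, 27, 34, a, 10, 30), (15, 19, 27, 34, a, 3, 18), (15, 19, 27, 34, b, 10, 30), (15, 19, 27, 34, b, 3, 18), (15, 19, 27, 34, q, 10, 30), (15, 19, 27, 34, q, 3, 18), (15, 19, 27, 34, r, 10, 30), (15, 19, 27, 34, r, 3, 18), (15, 19, 27, 34, t, 10, 30), (15, 19, 27, 34, t, 3, 18), (15, 19, 27, 34, y, 10, 30), (15, 19, 27, 34, y, 3, 18), (15, 37, 22, 11, a, 10, 28), (15, 37, 22, 11, a, 19, 39), (15, 37, 22, 11, a, 25, 21), (15, 37, 22, 11, b, 10, 28), (15, 37, 22, 11, b, 19, 39), (15, 37, 22, 11, b, 25, 21), (15, 37, 22, 11, q, 10, 28), (15, 37, 22, 11, q, 19, 39), (15, 37, 22, 11, q, 25, 21), (15, 37, 22, 11, r, 10, 28), (15, 37, 22, 11, r, 19, 39), (15, 37, 22, 11, r, 25, 21), (15, 37, 22, 11, t, 10, 28), (15, 37, 22, 11, t, 19, 39), (15, 37, 22, 11, t, 25, 21), (15, 37, 22, 11, y, 10, 28), (15, 37, 22, 11, y, 19, 39), (15, 37, 22, 11, y, 25, 21), (21, 28, 27, 7, k, 10, 30), (21, 28, 27, 7, k, 3, 18), (21, 28, 27, 7, z, 10, 30), (21, 28, 27, 7, z, 3, 18)}.
σ[B != a and E != 3]: keep tuples satisfying B != a and E != 3 → {(15, 19, 27, 34, b, 10, 30), (15, 19, 27, 34, q, 10, 30), (15, 19, 27, 34, r, 10, 30), (15, 19, 27, 34, t, 10, 30), (15, 19, 27, 34, y, 10, 30), (15, 37, 22, 11, b, 10, 28), (15, 37, 22, 11, b, 19, 39), (15, 37, 22, 11, b, 25, 21), (15, 37, 22, 11, q, 10, 28), (15, 37, 22, 11, q, 19, 39), (15, 37, 22, 11, q, 25, 21), (15, 37, 22, 11, r, 10, 28), (15, 37, 22, 11, r, 19, 39), (15, 37, 22, 11, r, 25, 21), (15, 37, 22, 11, t, 10, 28), (15, 37, 22, 11, t, 19, 39), (15, 37, 22, 11, t, 25, 21), (15, 37, 22, 11, y, 10, 28), (15, 37, 22, 11, y, 19, 39), (15, 37, 22, 11, y, 25, 21), (21, 28, 27, 7, k, 10, 30), (21, 28, 27, 7, z, 10, 30)}
σ[C != 30]: keep tuples satisfying C != 30 → {(15, 37, 22, 11, b, 10, 28), (15, 37, 22, 11, b, 19, 39), (15, 37, 22, 11, b, 25, 21), (15, 37, 22, 11, q, 10, 28), (15, 37, 22, 11, q, 19, 39), (15, 37, 22, 11, q, 25, 21), (15, 37, 22, 11, r, 10, 28), (15, 37, 22, 11, r, 19, 39), (15, 37, 22, 11, r, 25, 21), (15, 37, 22, 11, t, 10, 28), (15, 37, 22, 11, t, 19, 39), (15, 37, 22, 11, t, 25, 21), (15, 37, 22, 11, y, 10, 28), (15, 37, 22, 11, y, 19, 39), (15, 37, 22, 11, y, 25, 21)}
Projecting to F, B, D (10 duplicate(s) eliminated): {(15, b, 22), (15, q, 22), (15, r, 22), (15, t, 22), (15, y, 22)}

{(15, b, 22), (15, q, 22), (15, r, 22), (15, t, 22), (15, y, 22)}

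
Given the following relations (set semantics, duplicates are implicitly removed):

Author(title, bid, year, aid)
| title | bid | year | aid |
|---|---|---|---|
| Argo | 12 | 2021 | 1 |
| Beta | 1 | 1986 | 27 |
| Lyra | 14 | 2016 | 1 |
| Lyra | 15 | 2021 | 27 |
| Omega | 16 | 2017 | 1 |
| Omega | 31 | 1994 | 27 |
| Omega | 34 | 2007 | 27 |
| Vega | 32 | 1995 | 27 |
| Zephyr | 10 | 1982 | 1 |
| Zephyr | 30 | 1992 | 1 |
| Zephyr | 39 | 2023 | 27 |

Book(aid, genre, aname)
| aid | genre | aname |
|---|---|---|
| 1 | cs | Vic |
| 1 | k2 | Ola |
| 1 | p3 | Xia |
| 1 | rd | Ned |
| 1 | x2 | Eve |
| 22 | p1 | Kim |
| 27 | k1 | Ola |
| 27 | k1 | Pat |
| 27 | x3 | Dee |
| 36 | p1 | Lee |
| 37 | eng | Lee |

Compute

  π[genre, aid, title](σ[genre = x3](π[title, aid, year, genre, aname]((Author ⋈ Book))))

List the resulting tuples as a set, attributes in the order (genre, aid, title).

Natural join on aid: {(Argo, 12, 2021, 1, cs, Vic), (Argo, 12, 2021, 1, k2, Ola), (Argo, 12, 2021, 1, p3, Xia), (Argo, 12, 2021, 1, rd, Ned), (Argo, 12, 2021, 1, x2, Eve), (Beta, 1, 1986, 27, k1, Ola), (Beta, 1, 1986, 27, k1, Pat), (Beta, 1, 1986, 27, x3, Dee), (Lyra, 14, 2016, 1, cs, Vic), (Lyra, 14, 2016, 1, k2, Ola), (Lyra, 14, 2016, 1, p3, Xia), (Lyra, 14, 2016, 1, rd, Ned), (Lyra, 14, 2016, 1, x2, Eve), (Lyra, 15, 2021, 27, k1, Ola), (Lyra, 15, 2021, 27, k1, Pat), (Lyra, 15, 2021, 27, x3, Dee), (Omega, 16, 2017, 1, cs, Vic), (Omega, 16, 2017, 1, k2, Ola), (Omega, 16, 2017, 1, p3, Xia), (Omega, 16, 2017, 1, rd, Ned), (Omega, 16, 2017, 1, x2, Eve), (Omega, 31, 1994, 27, k1, Ola), (Omega, 31, 1994, 27, k1, Pat), (Omega, 31, 1994, 27, x3, Dee), (Omega, 34, 2007, 27, k1, Ola), (Omega, 34, 2007, 27, k1, Pat), (Omega, 34, 2007, 27, x3, Dee), (Vega, 32, 1995, 27, k1, Ola), (Vega, 32, 1995, 27, k1, Pat), (Vega, 32, 1995, 27, x3, Dee), (Zephyr, 10, 1982, 1, cs, Vic), (Zephyr, 10, 1982, 1, k2, Ola), (Zephyr, 10, 1982, 1, p3, Xia), (Zephyr, 10, 1982, 1, rd, Ned), (Zephyr, 10, 1982, 1, x2, Eve), (Zephyr, 30, 1992, 1, cs, Vic), (Zephyr, 30, 1992, 1, k2, Ola), (Zephyr, 30, 1992, 1, p3, Xia), (Zephyr, 30, 1992, 1, rd, Ned), (Zephyr, 30, 1992, 1, x2, Eve), (Zephyr, 39, 2023, 27, k1, Ola), (Zephyr, 39, 2023, 27, k1, Pat), (Zephyr, 39, 2023, 27, x3, Dee)}
Projecting to title, aid, year, genre, aname: {(Argo, 1, 2021, cs, Vic), (Argo, 1, 2021, k2, Ola), (Argo, 1, 2021, p3, Xia), (Argo, 1, 2021, rd, Ned), (Argo, 1, 2021, x2, Eve), (Beta, 27, 1986, k1, Ola), (Beta, 27, 1986, k1, Pat), (Beta, 27, 1986, x3, Dee), (Lyra, 1, 2016, cs, Vic), (Lyra, 1, 2016, k2, Ola), (Lyra, 1, 2016, p3, Xia), (Lyra, 1, 2016, rd, Ned), (Lyra, 1, 2016, x2, Eve), (Lyra, 27, 2021, k1, Ola), (Lyra, 27, 2021, k1, Pat), (Lyra, 27, 2021, x3, Dee), (Omega, 1, 2017, cs, Vic), (Omega, 1, 2017, k2, Ola), (Omega, 1, 2017, p3, Xia), (Omega, 1, 2017, rd, Ned), (Omega, 1, 2017, x2, Eve), (Omega, 27, 1994, k1, Ola), (Omega, 27, 1994, k1, Pat), (Omega, 27, 1994, x3, Dee), (Omega, 27, 2007, k1, Ola), (Omega, 27, 2007, k1, Pat), (Omega, 27, 2007, x3, Dee), (Vega, 27, 1995, k1, Ola), (Vega, 27, 1995, k1, Pat), (Vega, 27, 1995, x3, Dee), (Zephyr, 1, 1982, cs, Vic), (Zephyr, 1, 1982, k2, Ola), (Zephyr, 1, 1982, p3, Xia), (Zephyr, 1, 1982, rd, Ned), (Zephyr, 1, 1982, x2, Eve), (Zephyr, 1, 1992, cs, Vic), (Zephyr, 1, 1992, k2, Ola), (Zephyr, 1, 1992, p3, Xia), (Zephyr, 1, 1992, rd, Ned), (Zephyr, 1, 1992, x2, Eve), (Zephyr, 27, 2023, k1, Ola), (Zephyr, 27, 2023, k1, Pat), (Zephyr, 27, 2023, x3, Dee)}
σ[genre = x3]: keep tuples satisfying genre = x3 → {(Beta, 27, 1986, x3, Dee), (Lyra, 27, 2021, x3, Dee), (Omega, 27, 1994, x3, Dee), (Omega, 27, 2007, x3, Dee), (Vega, 27, 1995, x3, Dee), (Zephyr, 27, 2023, x3, Dee)}
Projecting to genre, aid, title (1 duplicate(s) eliminated): {(x3, 27, Beta), (x3, 27, Lyra), (x3, 27, Omega), (x3, 27, Vega), (x3, 27, Zephyr)}

{(x3, 27, Beta), (x3, 27, Lyra), (x3, 27, Omega), (x3, 27, Vega), (x3, 27, Zephyr)}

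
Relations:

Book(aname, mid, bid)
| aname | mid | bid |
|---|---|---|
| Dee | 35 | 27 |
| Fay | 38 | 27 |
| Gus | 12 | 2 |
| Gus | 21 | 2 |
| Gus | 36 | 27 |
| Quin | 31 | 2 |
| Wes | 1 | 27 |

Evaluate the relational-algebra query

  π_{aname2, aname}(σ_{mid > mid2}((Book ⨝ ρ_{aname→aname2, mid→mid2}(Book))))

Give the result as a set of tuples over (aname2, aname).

{(Dee, Fay), (Dee, Gus), (Gus, Fay), (Gus, Gus), (Gus, Quin), (Wes, Dee), (Wes, Fay), (Wes, Gus)}

ρ[aname→aname2, mid→mid2]: schema becomes (aname2, mid2, bid); tuples unchanged.
Book ⋈ ρ_{aname→aname2, mid→mid2}(Book) (natural join on bid): {(Dee, 35, 27, Dee, 35), (Dee, 35, 27, Fay, 38), (Dee, 35, 27, Gus, 36), (Dee, 35, 27, Wes, 1), (Fay, 38, 27, Dee, 35), (Fay, 38, 27, Fay, 38), (Fay, 38, 27, Gus, 36), (Fay, 38, 27, Wes, 1), (Gus, 12, 2, Gus, 12), (Gus, 12, 2, Gus, 21), (Gus, 12, 2, Quin, 31), (Gus, 21, 2, Gus, 12), (Gus, 21, 2, Gus, 21), (Gus, 21, 2, Quin, 31), (Gus, 36, 27, Dee, 35), (Gus, 36, 27, Fay, 38), (Gus, 36, 27, Gus, 36), (Gus, 36, 27, Wes, 1), (Quin, 31, 2, Gus, 12), (Quin, 31, 2, Gus, 21), (Quin, 31, 2, Quin, 31), (Wes, 1, 27, Dee, 35), (Wes, 1, 27, Fay, 38), (Wes, 1, 27, Gus, 36), (Wes, 1, 27, Wes, 1)}
Filtering on mid > mid2 leaves {(Dee, 35, 27, Wes, 1), (Fay, 38, 27, Dee, 35), (Fay, 38, 27, Gus, 36), (Fay, 38, 27, Wes, 1), (Gus, 21, 2, Gus, 12), (Gus, 36, 27, Dee, 35), (Gus, 36, 27, Wes, 1), (Quin, 31, 2, Gus, 12), (Quin, 31, 2, Gus, 21)}.
Projecting to aname2, aname (1 duplicate(s) eliminated): {(Dee, Fay), (Dee, Gus), (Gus, Fay), (Gus, Gus), (Gus, Quin), (Wes, Dee), (Wes, Fay), (Wes, Gus)}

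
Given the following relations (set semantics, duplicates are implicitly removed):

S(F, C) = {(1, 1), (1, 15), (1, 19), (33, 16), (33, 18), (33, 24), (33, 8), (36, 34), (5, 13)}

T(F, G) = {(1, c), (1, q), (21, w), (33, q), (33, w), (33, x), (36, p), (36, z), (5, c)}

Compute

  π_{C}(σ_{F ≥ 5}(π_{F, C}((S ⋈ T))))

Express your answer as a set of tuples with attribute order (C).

Joining S and T on F yields {(1, 1, c), (1, 1, q), (1, 15, c), (1, 15, q), (1, 19, c), (1, 19, q), (33, 16, q), (33, 16, w), (33, 16, x), (33, 18, q), (33, 18, w), (33, 18, x), (33, 24, q), (33, 24, w), (33, 24, x), (33, 8, q), (33, 8, w), (33, 8, x), (36, 34, p), (36, 34, z), (5, 13, c)}.
Projecting to F, C (12 duplicate(s) eliminated): {(1, 1), (1, 15), (1, 19), (33, 16), (33, 18), (33, 24), (33, 8), (36, 34), (5, 13)}
Selection F ≥ 5: {(33, 16), (33, 18), (33, 24), (33, 8), (36, 34), (5, 13)}
Projecting to C: {13, 16, 18, 24, 34, 8}

{13, 16, 18, 24, 34, 8}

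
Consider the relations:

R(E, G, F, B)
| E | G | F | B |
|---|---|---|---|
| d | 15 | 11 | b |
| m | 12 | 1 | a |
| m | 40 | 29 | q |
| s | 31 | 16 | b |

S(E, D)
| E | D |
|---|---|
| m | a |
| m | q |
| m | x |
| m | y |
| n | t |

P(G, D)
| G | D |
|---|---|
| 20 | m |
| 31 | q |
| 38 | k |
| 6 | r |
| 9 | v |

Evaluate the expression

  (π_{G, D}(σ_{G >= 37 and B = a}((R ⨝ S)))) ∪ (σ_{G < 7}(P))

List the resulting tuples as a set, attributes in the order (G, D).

R ⋈ S (natural join on E): {(m, 12, 1, a, a), (m, 12, 1, a, q), (m, 12, 1, a, x), (m, 12, 1, a, y), (m, 40, 29, q, a), (m, 40, 29, q, q), (m, 40, 29, q, x), (m, 40, 29, q, y)}
Filtering on G >= 37 and B = a leaves {}.
π_{G, D} gives {}.
Filtering on G < 7 leaves {(6, r)}.
Set union of the two operands is {(6, r)}.

{(6, r)}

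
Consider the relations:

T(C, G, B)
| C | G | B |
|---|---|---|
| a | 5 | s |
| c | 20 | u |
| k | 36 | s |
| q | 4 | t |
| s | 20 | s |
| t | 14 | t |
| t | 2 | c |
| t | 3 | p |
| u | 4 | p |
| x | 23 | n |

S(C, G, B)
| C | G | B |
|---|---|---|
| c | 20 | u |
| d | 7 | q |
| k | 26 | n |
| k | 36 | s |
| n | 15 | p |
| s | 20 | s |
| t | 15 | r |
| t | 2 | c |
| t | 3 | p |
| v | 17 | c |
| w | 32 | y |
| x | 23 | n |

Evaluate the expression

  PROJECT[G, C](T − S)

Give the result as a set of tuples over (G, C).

Set difference of the two operands is {(a, 5, s), (q, 4, t), (t, 14, t), (u, 4, p)}.
π[G, C]: project onto (G, C) → {(14, t), (4, q), (4, u), (5, a)}

{(14, t), (4, q), (4, u), (5, a)}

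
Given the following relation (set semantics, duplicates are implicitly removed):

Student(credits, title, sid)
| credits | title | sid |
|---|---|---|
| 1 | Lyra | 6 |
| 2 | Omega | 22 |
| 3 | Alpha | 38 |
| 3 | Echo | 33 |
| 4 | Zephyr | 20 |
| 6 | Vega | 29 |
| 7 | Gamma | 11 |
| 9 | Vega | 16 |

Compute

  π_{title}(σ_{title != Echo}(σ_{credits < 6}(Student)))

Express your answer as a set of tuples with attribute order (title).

{Alpha, Lyra, Omega, Zephyr}

σ[credits < 6]: keep tuples satisfying credits < 6 → {(1, Lyra, 6), (2, Omega, 22), (3, Alpha, 38), (3, Echo, 33), (4, Zephyr, 20)}
σ[title != Echo]: keep tuples satisfying title != Echo → {(1, Lyra, 6), (2, Omega, 22), (3, Alpha, 38), (4, Zephyr, 20)}
Projecting to title: {Alpha, Lyra, Omega, Zephyr}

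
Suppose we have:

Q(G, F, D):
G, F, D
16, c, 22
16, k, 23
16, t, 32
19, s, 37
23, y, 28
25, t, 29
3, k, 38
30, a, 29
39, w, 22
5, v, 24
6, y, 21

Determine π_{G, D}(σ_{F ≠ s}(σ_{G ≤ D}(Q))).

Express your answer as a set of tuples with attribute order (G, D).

Selection G ≤ D: {(16, c, 22), (16, k, 23), (16, t, 32), (19, s, 37), (23, y, 28), (25, t, 29), (3, k, 38), (5, v, 24), (6, y, 21)}
Selection F ≠ s: {(16, c, 22), (16, k, 23), (16, t, 32), (23, y, 28), (25, t, 29), (3, k, 38), (5, v, 24), (6, y, 21)}
Projecting to G, D: {(16, 22), (16, 23), (16, 32), (23, 28), (25, 29), (3, 38), (5, 24), (6, 21)}

{(16, 22), (16, 23), (16, 32), (23, 28), (25, 29), (3, 38), (5, 24), (6, 21)}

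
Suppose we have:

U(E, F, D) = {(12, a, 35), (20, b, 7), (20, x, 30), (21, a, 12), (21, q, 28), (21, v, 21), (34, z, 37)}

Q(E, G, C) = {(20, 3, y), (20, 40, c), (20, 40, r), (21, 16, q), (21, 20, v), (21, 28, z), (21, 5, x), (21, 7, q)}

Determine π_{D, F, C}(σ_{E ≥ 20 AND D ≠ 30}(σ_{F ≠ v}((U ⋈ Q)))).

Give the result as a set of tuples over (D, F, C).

{(12, a, q), (12, a, v), (12, a, x), (12, a, z), (28, q, q), (28, q, v), (28, q, x), (28, q, z), (7, b, c), (7, b, r), (7, b, y)}

U ⋈ Q (natural join on E): {(20, b, 7, 3, y), (20, b, 7, 40, c), (20, b, 7, 40, r), (20, x, 30, 3, y), (20, x, 30, 40, c), (20, x, 30, 40, r), (21, a, 12, 16, q), (21, a, 12, 20, v), (21, a, 12, 28, z), (21, a, 12, 5, x), (21, a, 12, 7, q), (21, q, 28, 16, q), (21, q, 28, 20, v), (21, q, 28, 28, z), (21, q, 28, 5, x), (21, q, 28, 7, q), (21, v, 21, 16, q), (21, v, 21, 20, v), (21, v, 21, 28, z), (21, v, 21, 5, x), (21, v, 21, 7, q)}
σ[F ≠ v]: keep tuples satisfying F ≠ v → {(20, b, 7, 3, y), (20, b, 7, 40, c), (20, b, 7, 40, r), (20, x, 30, 3, y), (20, x, 30, 40, c), (20, x, 30, 40, r), (21, a, 12, 16, q), (21, a, 12, 20, v), (21, a, 12, 28, z), (21, a, 12, 5, x), (21, a, 12, 7, q), (21, q, 28, 16, q), (21, q, 28, 20, v), (21, q, 28, 28, z), (21, q, 28, 5, x), (21, q, 28, 7, q)}
σ[E ≥ 20 AND D ≠ 30]: keep tuples satisfying E ≥ 20 AND D ≠ 30 → {(20, b, 7, 3, y), (20, b, 7, 40, c), (20, b, 7, 40, r), (21, a, 12, 16, q), (21, a, 12, 20, v), (21, a, 12, 28, z), (21, a, 12, 5, x), (21, a, 12, 7, q), (21, q, 28, 16, q), (21, q, 28, 20, v), (21, q, 28, 28, z), (21, q, 28, 5, x), (21, q, 28, 7, q)}
Keep only column(s) D, F, C (2 duplicate(s) eliminated): {(12, a, q), (12, a, v), (12, a, x), (12, a, z), (28, q, q), (28, q, v), (28, q, x), (28, q, z), (7, b, c), (7, b, r), (7, b, y)}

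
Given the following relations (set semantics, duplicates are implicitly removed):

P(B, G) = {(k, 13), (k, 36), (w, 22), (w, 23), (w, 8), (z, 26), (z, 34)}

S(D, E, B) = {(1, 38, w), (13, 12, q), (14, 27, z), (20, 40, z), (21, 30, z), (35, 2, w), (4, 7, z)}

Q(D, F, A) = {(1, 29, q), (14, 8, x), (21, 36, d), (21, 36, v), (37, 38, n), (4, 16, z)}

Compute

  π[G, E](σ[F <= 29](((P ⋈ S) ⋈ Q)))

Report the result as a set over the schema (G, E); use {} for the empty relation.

{(22, 38), (23, 38), (26, 27), (26, 7), (34, 27), (34, 7), (8, 38)}

Natural join on B: {(w, 22, 1, 38), (w, 22, 35, 2), (w, 23, 1, 38), (w, 23, 35, 2), (w, 8, 1, 38), (w, 8, 35, 2), (z, 26, 14, 27), (z, 26, 20, 40), (z, 26, 21, 30), (z, 26, 4, 7), (z, 34, 14, 27), (z, 34, 20, 40), (z, 34, 21, 30), (z, 34, 4, 7)}
Natural join on D: {(w, 22, 1, 38, 29, q), (w, 23, 1, 38, 29, q), (w, 8, 1, 38, 29, q), (z, 26, 14, 27, 8, x), (z, 26, 21, 30, 36, d), (z, 26, 21, 30, 36, v), (z, 26, 4, 7, 16, z), (z, 34, 14, 27, 8, x), (z, 34, 21, 30, 36, d), (z, 34, 21, 30, 36, v), (z, 34, 4, 7, 16, z)}
σ[F <= 29]: keep tuples satisfying F <= 29 → {(w, 22, 1, 38, 29, q), (w, 23, 1, 38, 29, q), (w, 8, 1, 38, 29, q), (z, 26, 14, 27, 8, x), (z, 26, 4, 7, 16, z), (z, 34, 14, 27, 8, x), (z, 34, 4, 7, 16, z)}
Keep only column(s) G, E: {(22, 38), (23, 38), (26, 27), (26, 7), (34, 27), (34, 7), (8, 38)}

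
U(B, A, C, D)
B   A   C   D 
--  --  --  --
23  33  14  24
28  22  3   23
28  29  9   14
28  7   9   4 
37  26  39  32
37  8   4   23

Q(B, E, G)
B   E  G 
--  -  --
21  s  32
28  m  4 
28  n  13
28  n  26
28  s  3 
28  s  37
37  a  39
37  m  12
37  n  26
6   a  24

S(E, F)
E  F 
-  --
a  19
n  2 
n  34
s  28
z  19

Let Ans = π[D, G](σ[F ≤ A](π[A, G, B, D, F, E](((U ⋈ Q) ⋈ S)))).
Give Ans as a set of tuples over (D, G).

{(14, 13), (14, 26), (14, 3), (14, 37), (23, 13), (23, 26), (32, 26), (32, 39), (4, 13), (4, 26)}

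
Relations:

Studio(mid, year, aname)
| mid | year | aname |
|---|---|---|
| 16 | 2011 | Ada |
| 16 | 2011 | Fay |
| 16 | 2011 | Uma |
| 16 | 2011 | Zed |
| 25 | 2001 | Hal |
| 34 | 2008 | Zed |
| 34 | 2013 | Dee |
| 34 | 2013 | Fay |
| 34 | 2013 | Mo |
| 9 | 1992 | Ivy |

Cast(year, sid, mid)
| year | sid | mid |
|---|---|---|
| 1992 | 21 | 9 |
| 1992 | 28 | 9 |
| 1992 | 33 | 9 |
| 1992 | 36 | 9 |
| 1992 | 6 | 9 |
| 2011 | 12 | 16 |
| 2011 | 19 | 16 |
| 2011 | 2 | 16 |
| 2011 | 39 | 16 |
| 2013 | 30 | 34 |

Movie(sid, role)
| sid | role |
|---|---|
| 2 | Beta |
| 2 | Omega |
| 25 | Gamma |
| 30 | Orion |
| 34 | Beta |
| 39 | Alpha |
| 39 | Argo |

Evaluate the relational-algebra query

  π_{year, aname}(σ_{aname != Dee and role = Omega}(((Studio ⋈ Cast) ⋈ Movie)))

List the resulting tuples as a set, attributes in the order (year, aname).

{(2011, Ada), (2011, Fay), (2011, Uma), (2011, Zed)}

Studio ⋈ Cast (natural join on mid, year): {(16, 2011, Ada, 12), (16, 2011, Ada, 19), (16, 2011, Ada, 2), (16, 2011, Ada, 39), (16, 2011, Fay, 12), (16, 2011, Fay, 19), (16, 2011, Fay, 2), (16, 2011, Fay, 39), (16, 2011, Uma, 12), (16, 2011, Uma, 19), (16, 2011, Uma, 2), (16, 2011, Uma, 39), (16, 2011, Zed, 12), (16, 2011, Zed, 19), (16, 2011, Zed, 2), (16, 2011, Zed, 39), (34, 2013, Dee, 30), (34, 2013, Fay, 30), (34, 2013, Mo, 30), (9, 1992, Ivy, 21), (9, 1992, Ivy, 28), (9, 1992, Ivy, 33), (9, 1992, Ivy, 36), (9, 1992, Ivy, 6)}
(Studio ⋈ Cast) ⋈ Movie (natural join on sid): {(16, 2011, Ada, 2, Beta), (16, 2011, Ada, 2, Omega), (16, 2011, Ada, 39, Alpha), (16, 2011, Ada, 39, Argo), (16, 2011, Fay, 2, Beta), (16, 2011, Fay, 2, Omega), (16, 2011, Fay, 39, Alpha), (16, 2011, Fay, 39, Argo), (16, 2011, Uma, 2, Beta), (16, 2011, Uma, 2, Omega), (16, 2011, Uma, 39, Alpha), (16, 2011, Uma, 39, Argo), (16, 2011, Zed, 2, Beta), (16, 2011, Zed, 2, Omega), (16, 2011, Zed, 39, Alpha), (16, 2011, Zed, 39, Argo), (34, 2013, Dee, 30, Orion), (34, 2013, Fay, 30, Orion), (34, 2013, Mo, 30, Orion)}
σ[aname != Dee and role = Omega]: keep tuples satisfying aname != Dee and role = Omega → {(16, 2011, Ada, 2, Omega), (16, 2011, Fay, 2, Omega), (16, 2011, Uma, 2, Omega), (16, 2011, Zed, 2, Omega)}
π_{year, aname} gives {(2011, Ada), (2011, Fay), (2011, Uma), (2011, Zed)}.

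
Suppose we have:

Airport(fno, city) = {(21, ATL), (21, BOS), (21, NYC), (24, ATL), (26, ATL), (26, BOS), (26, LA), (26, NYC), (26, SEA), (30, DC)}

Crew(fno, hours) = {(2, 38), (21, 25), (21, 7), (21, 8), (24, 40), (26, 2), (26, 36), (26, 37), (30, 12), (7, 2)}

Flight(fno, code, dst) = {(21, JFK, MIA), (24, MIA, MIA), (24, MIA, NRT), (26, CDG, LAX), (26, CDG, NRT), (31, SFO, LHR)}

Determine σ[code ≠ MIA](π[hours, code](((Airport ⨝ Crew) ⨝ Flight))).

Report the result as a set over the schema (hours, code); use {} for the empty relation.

{(2, CDG), (25, JFK), (36, CDG), (37, CDG), (7, JFK), (8, JFK)}

Airport ⋈ Crew (natural join on fno): {(21, ATL, 25), (21, ATL, 7), (21, ATL, 8), (21, BOS, 25), (21, BOS, 7), (21, BOS, 8), (21, NYC, 25), (21, NYC, 7), (21, NYC, 8), (24, ATL, 40), (26, ATL, 2), (26, ATL, 36), (26, ATL, 37), (26, BOS, 2), (26, BOS, 36), (26, BOS, 37), (26, LA, 2), (26, LA, 36), (26, LA, 37), (26, NYC, 2), (26, NYC, 36), (26, NYC, 37), (26, SEA, 2), (26, SEA, 36), (26, SEA, 37), (30, DC, 12)}
(Airport ⨝ Crew) ⋈ Flight (natural join on fno): {(21, ATL, 25, JFK, MIA), (21, ATL, 7, JFK, MIA), (21, ATL, 8, JFK, MIA), (21, BOS, 25, JFK, MIA), (21, BOS, 7, JFK, MIA), (21, BOS, 8, JFK, MIA), (21, NYC, 25, JFK, MIA), (21, NYC, 7, JFK, MIA), (21, NYC, 8, JFK, MIA), (24, ATL, 40, MIA, MIA), (24, ATL, 40, MIA, NRT), (26, ATL, 2, CDG, LAX), (26, ATL, 2, CDG, NRT), (26, ATL, 36, CDG, LAX), (26, ATL, 36, CDG, NRT), (26, ATL, 37, CDG, LAX), (26, ATL, 37, CDG, NRT), (26, BOS, 2, CDG, LAX), (26, BOS, 2, CDG, NRT), (26, BOS, 36, CDG, LAX), (26, BOS, 36, CDG, NRT), (26, BOS, 37, CDG, LAX), (26, BOS, 37, CDG, NRT), (26, LA, 2, CDG, LAX), (26, LA, 2, CDG, NRT), (26, LA, 36, CDG, LAX), (26, LA, 36, CDG, NRT), (26, LA, 37, CDG, LAX), (26, LA, 37, CDG, NRT), (26, NYC, 2, CDG, LAX), (26, NYC, 2, CDG, NRT), (26, NYC, 36, CDG, LAX), (26, NYC, 36, CDG, NRT), (26, NYC, 37, CDG, LAX), (26, NYC, 37, CDG, NRT), (26, SEA, 2, CDG, LAX), (26, SEA, 2, CDG, NRT), (26, SEA, 36, CDG, LAX), (26, SEA, 36, CDG, NRT), (26, SEA, 37, CDG, LAX), (26, SEA, 37, CDG, NRT)}
Keep only column(s) hours, code (34 duplicate(s) eliminated): {(2, CDG), (25, JFK), (36, CDG), (37, CDG), (40, MIA), (7, JFK), (8, JFK)}
Apply σ_{code ≠ MIA}; surviving tuples: {(2, CDG), (25, JFK), (36, CDG), (37, CDG), (7, JFK), (8, JFK)}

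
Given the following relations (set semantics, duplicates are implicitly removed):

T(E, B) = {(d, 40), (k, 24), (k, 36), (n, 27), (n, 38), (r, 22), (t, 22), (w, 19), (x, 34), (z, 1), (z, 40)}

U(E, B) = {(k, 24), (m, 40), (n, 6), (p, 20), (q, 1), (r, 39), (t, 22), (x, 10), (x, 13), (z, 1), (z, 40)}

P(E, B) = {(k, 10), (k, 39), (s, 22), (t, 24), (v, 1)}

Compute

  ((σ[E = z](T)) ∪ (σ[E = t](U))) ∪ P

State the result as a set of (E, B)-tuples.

Apply σ_{E = z}; surviving tuples: {(z, 1), (z, 40)}
Apply σ_{E = t}; surviving tuples: {(t, 22)}
Union: {(z, 1), (z, 40)} with {(t, 22)} → {(t, 22), (z, 1), (z, 40)}
Union: {(t, 22), (z, 1), (z, 40)} with {(k, 10), (k, 39), (s, 22), (t, 24), (v, 1)} → {(k, 10), (k, 39), (s, 22), (t, 22), (t, 24), (v, 1), (z, 1), (z, 40)}

{(k, 10), (k, 39), (s, 22), (t, 22), (t, 24), (v, 1), (z, 1), (z, 40)}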